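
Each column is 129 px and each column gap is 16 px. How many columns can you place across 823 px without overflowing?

5 columns

5 columns: 5·129 + 4·16 = 709 px ≤ 823.
6 columns: 854 px > 823. So 5.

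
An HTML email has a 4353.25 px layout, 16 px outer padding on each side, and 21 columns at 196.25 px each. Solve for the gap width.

Content width = 4353.25 − 2·16 = 4321.25 px.
21·196.25 + 20g = 4321.25 → 20g = 200 → g = 10 px.

10 px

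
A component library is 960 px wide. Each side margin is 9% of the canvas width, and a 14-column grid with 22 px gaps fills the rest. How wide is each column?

35.8 px

Margins: 9% × 960 = 86.4 px each, so content = 960 − 172.8 = 787.2 px.
14c + 13·22 = 787.2 → 14c = 501.2 → c = 35.8 px.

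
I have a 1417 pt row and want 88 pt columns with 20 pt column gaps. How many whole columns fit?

13 columns

Each extra column adds 88 + 20 = 108 pt.
(1417 + 20) / 108 = 13.31, so 13 columns fit.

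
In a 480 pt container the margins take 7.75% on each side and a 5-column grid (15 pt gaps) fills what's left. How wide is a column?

480 × (1 − 2·7.75%) = 480 × 84.5% = 405.6 pt for the columns.
5c + 4·15 = 405.6 → 5c = 345.6 → c = 69.12 pt.

69.12 pt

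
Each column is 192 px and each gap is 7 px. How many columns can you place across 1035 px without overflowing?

5 columns

Each extra column adds 192 + 7 = 199 px.
(1035 + 7) / 199 = 5.24, so 5 columns fit.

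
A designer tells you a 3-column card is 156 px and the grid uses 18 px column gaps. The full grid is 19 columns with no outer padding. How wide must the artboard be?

3 columns + 2 column gaps: 3c + 2·18 = 156.
3c = 156 − 36 = 120, so c = 40 px.
Summing: 760 + 324 = 1084 px.

1084 px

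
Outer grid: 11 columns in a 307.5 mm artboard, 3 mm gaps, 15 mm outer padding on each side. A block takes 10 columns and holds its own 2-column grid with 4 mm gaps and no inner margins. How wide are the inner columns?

124 mm

Outer content = 307.5 − 2·15 = 277.5 mm.
277.5 − 10·3 = 247.5; ÷11 gives c = 22.5 mm.
10 columns plus 9 gaps: 225 + 27 = 252 mm.
2 columns + 1 gap: 2d + 1·4 = 252.
2d = 252 − 4 = 248, so d = 124 mm.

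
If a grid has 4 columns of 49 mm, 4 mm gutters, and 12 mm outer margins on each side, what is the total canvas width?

232 mm

Canvas = 2·12 + 4·49 + 3·4 = 24 + 196 + 12 = 232 mm.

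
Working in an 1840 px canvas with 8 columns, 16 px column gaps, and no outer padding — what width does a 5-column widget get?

1144 px

1840 − 7·16 = 1728; ÷8 gives c = 216 px.
5-column span = 5·216 + 4·16 = 1144 px.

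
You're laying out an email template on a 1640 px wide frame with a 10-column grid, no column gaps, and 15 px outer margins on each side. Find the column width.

161 px

Inside the margins: 1640 − 30 = 1610 px.
1610 / 10 = 161 px per column.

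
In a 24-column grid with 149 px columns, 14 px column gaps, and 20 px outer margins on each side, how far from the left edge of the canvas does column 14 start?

2139 px

Before column 14: the margin + 13 columns + 13 column gaps.
Offset = 20 + 13·(149 + 14) = 20 + 2119 = 2139 px.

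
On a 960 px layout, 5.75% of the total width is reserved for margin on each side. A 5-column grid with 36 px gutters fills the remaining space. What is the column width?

141.12 px

Each margin = 5.75% of 960 = 55.2 px; content = 960 − 2·55.2 = 849.6 px.
Subtracting 4 gutters of 36 leaves 705.6 for 5 columns, so c = 141.12 px.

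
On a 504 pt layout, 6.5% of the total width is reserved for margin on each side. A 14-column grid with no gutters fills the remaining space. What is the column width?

31.32 pt

Each margin = 6.5% of 504 = 32.76 pt; content = 504 − 2·32.76 = 438.48 pt.
14c = 438.48 → c = 31.32 pt.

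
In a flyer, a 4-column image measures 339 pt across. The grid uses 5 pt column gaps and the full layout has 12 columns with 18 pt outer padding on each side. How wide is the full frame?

339 − 3·5 = 324; ÷4 gives c = 81 pt.
Adding margins, columns and gutters: 36 + 972 + 55 = 1063 pt.

1063 pt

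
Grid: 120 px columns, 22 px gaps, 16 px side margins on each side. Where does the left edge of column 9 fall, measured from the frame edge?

Column 9 starts at margin + 8·(column + gutter) = 16 + 8·142 = 1152 px.

1152 px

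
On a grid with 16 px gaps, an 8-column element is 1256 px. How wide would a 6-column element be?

938 px

8 columns + 7 gaps: 8c + 7·16 = 1256.
8c = 1256 − 112 = 1144, so c = 143 px.
6-column span = 6·143 + 5·16 = 938 px.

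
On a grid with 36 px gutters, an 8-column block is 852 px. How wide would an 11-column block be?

1185 px

8 columns + 7 gutters: 8c + 7·36 = 852.
8c = 852 − 252 = 600, so c = 75 px.
11 columns plus 10 gutters: 825 + 360 = 1185 px.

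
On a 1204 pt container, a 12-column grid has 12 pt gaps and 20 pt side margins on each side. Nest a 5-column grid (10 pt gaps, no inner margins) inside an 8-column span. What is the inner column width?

Outer content = 1204 − 2·20 = 1164 pt.
12 columns + 11 gaps: 12c + 11·12 = 1164.
12c = 1164 − 132 = 1032, so c = 86 pt.
Span of 8: 8·86 + 7·12 = 688 + 84 = 772 pt.
5 columns + 4 gaps: 5d + 4·10 = 772.
5d = 772 − 40 = 732, so d = 146.4 pt.

146.4 pt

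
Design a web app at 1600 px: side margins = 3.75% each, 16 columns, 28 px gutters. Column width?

1600 × (1 − 2·3.75%) = 1600 × 92.5% = 1480 px for the columns.
16 columns + 15 gutters: 16c + 15·28 = 1480.
16c = 1480 − 420 = 1060, so c = 66.25 px.

66.25 px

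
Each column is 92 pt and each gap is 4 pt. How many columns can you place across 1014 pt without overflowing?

10 columns

10 columns: 10·92 + 9·4 = 956 pt ≤ 1014.
11 columns: 1052 pt > 1014. So 10.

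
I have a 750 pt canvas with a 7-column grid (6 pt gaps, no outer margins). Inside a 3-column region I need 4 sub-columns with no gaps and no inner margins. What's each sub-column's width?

79.5 pt

7 columns + 6 gaps: 7c + 6·6 = 750.
7c = 750 − 36 = 714, so c = 102 pt.
3-column span = 3·102 + 2·6 = 318 pt.
318 / 4 = 79.5 pt per column.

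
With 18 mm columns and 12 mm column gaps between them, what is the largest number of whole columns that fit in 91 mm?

3 columns

Each extra column adds 18 + 12 = 30 mm.
(91 + 12) / 30 = 3.43, so 3 columns fit.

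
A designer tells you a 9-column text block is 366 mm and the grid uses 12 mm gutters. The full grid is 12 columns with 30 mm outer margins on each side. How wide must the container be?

552 mm

9c + 8·12 = 366 → 9c = 270 → c = 30 mm.
Container = 2·30 + 12·30 + 11·12 = 60 + 360 + 132 = 552 mm.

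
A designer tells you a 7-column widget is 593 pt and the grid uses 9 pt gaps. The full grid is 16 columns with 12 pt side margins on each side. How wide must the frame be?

1391 pt

593 − 6·9 = 539; ÷7 gives c = 77 pt.
Adding margins, columns and gutters: 24 + 1232 + 135 = 1391 pt.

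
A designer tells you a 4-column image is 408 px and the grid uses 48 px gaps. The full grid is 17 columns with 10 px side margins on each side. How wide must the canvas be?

1910 px

4 columns + 3 gaps: 4c + 3·48 = 408.
4c = 408 − 144 = 264, so c = 66 px.
Canvas = 2·10 + 17·66 + 16·48 = 20 + 1122 + 768 = 1910 px.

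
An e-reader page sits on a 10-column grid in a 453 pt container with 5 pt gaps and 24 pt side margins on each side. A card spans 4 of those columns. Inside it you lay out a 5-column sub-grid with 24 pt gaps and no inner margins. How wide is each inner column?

12.6 pt

Outer content = 453 − 2·24 = 405 pt.
10 columns + 9 gaps: 10c + 9·5 = 405.
10c = 405 − 45 = 360, so c = 36 pt.
4-column span = 4·36 + 3·5 = 159 pt.
5d + 4·24 = 159 → 5d = 63 → d = 12.6 pt.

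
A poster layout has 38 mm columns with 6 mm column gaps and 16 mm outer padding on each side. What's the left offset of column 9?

Each column+gutter stride is 44 mm; 8 of them past the 16 mm margin is 16 + 352 = 368 mm.

368 mm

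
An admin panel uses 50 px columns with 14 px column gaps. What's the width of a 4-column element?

4 columns plus 3 column gaps: 200 + 42 = 242 px.

242 px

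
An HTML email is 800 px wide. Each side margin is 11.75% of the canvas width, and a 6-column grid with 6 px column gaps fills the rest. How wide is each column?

Each margin = 11.75% of 800 = 94 px; content = 800 − 2·94 = 612 px.
Subtracting 5 column gaps of 6 leaves 582 for 6 columns, so c = 97 px.

97 px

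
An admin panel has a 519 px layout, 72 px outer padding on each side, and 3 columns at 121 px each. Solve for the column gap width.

Content width = 519 − 2·72 = 375 px.
3·121 + 2g = 375 → 2g = 12 → g = 6 px.

6 px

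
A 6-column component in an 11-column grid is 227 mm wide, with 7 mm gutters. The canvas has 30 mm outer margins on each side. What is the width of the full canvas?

6 columns + 5 gutters: 6c + 5·7 = 227.
6c = 227 − 35 = 192, so c = 32 mm.
Canvas = 2·30 + 11·32 + 10·7 = 60 + 352 + 70 = 482 mm.

482 mm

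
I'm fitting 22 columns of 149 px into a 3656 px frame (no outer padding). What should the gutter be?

Columns use 3278 px, leaving 378 px across 21 gutters = 18 px each.

18 px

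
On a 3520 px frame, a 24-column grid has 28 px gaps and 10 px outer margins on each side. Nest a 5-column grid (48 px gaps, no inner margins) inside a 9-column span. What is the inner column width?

220.6 px

Outer content = 3520 − 2·10 = 3500 px.
Subtracting 23 gaps of 28 leaves 2856 for 24 columns, so c = 119 px.
Span of 9: 9·119 + 8·28 = 1071 + 224 = 1295 px.
5 columns + 4 gaps: 5d + 4·48 = 1295.
5d = 1295 − 192 = 1103, so d = 220.6 px.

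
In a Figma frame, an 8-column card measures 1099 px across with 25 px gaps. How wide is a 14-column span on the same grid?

1942 px

Subtracting 7 gaps of 25 leaves 924 for 8 columns, so c = 115.5 px.
14-column span = 14·115.5 + 13·25 = 1942 px.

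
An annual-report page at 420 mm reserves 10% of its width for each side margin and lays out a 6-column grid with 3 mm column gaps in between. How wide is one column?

53.5 mm

Margins: 10% × 420 = 42 mm each, so content = 420 − 84 = 336 mm.
6 columns + 5 column gaps: 6c + 5·3 = 336.
6c = 336 − 15 = 321, so c = 53.5 mm.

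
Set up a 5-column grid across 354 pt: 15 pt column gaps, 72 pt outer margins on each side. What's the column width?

30 pt

Take off 144 pt of margins, leaving 210 pt.
5 columns + 4 column gaps: 5c + 4·15 = 210.
5c = 210 − 60 = 150, so c = 30 pt.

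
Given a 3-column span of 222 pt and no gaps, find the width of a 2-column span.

148 pt

3c = 222 → c = 74 pt.
With no gaps, 2 columns span 2·74 = 148 pt.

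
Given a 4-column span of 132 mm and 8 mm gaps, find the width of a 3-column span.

97 mm

132 − 3·8 = 108; ÷4 gives c = 27 mm.
3 columns plus 2 gaps: 81 + 16 = 97 mm.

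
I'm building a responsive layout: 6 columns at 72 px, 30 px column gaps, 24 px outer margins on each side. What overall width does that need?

630 px

Total width: 2·24 + 6·72 + 5·30 = 630 px.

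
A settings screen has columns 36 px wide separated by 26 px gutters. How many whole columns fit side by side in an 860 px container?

14 columns

14 columns: 14·36 + 13·26 = 842 px ≤ 860.
15 columns: 904 px > 860. So 14.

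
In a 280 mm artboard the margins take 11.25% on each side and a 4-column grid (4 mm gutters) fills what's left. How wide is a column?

51.25 mm

Each margin = 11.25% of 280 = 31.5 mm; content = 280 − 2·31.5 = 217 mm.
Subtracting 3 gutters of 4 leaves 205 for 4 columns, so c = 51.25 mm.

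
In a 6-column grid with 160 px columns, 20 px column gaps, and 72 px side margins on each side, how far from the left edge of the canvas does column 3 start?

432 px

Column 3 starts at margin + 2·(column + gutter) = 72 + 2·180 = 432 px.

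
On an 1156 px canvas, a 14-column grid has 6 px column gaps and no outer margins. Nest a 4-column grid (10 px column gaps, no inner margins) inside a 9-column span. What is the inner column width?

177.75 px

14c + 13·6 = 1156 → 14c = 1078 → c = 77 px.
9-column span = 9·77 + 8·6 = 741 px.
4d + 3·10 = 741 → 4d = 711 → d = 177.75 px.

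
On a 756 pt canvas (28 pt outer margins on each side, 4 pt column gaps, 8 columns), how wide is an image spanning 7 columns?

Subtract both margins: 756 − 2·28 = 700 pt.
Subtracting 7 column gaps of 4 leaves 672 for 8 columns, so c = 84 pt.
Span of 7: 7·84 + 6·4 = 588 + 24 = 612 pt.

612 pt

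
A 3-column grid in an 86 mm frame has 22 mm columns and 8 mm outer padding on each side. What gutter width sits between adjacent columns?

Inside the margins: 86 − 16 = 70 mm.
3 columns take 3·22 = 66 mm; remaining 4 splits into 2 gutters.
g = 4 / 2 = 2 mm.

2 mm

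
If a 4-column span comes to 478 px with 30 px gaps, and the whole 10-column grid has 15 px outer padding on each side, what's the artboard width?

Subtracting 3 gaps of 30 leaves 388 for 4 columns, so c = 97 px.
Adding margins, columns and gutters: 30 + 970 + 270 = 1270 px.

1270 px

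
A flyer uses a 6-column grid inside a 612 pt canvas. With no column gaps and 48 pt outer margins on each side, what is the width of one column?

Take off 96 pt of margins, leaving 516 pt.
With no column gaps, each column is 516/6 = 86 pt.

86 pt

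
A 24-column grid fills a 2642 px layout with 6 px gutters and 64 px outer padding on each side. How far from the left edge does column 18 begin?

1849 px

Inside the margins: 2642 − 128 = 2514 px.
24 columns + 23 gutters: 24c + 23·6 = 2514.
24c = 2514 − 138 = 2376, so c = 99 px.
Column 18 starts at margin + 17·(column + gutter) = 64 + 17·105 = 1849 px.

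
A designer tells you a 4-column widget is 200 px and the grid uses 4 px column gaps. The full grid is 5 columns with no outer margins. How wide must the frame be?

251 px

Subtracting 3 column gaps of 4 leaves 188 for 4 columns, so c = 47 px.
Total width: 5·47 + 4·4 = 251 px.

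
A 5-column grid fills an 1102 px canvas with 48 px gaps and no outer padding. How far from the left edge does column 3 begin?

460 px

5c + 4·48 = 1102 → 5c = 910 → c = 182 px.
No margin, so column 3 starts at 2·(column + gutter) = 2·230 = 460 px.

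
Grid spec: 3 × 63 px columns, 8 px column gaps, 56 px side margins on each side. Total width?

Total width: 2·56 + 3·63 + 2·8 = 317 px.

317 px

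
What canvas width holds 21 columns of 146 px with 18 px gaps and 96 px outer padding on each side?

3618 px

Adding margins, columns and gutters: 192 + 3066 + 360 = 3618 px.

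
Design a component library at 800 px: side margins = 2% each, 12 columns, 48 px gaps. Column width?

Margins: 2% × 800 = 16 px each, so content = 800 − 32 = 768 px.
12c + 11·48 = 768 → 12c = 240 → c = 20 px.

20 px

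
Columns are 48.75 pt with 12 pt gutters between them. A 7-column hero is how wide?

413.25 pt

7 columns plus 6 gutters: 341.25 + 72 = 413.25 pt.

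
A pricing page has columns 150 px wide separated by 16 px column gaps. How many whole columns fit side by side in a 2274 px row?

k columns need k·150 + (k−1)·16 = k·166 − 16.
k·166 − 16 ≤ 2274 → k ≤ 2290 / 166 ≈ 13.80, so k = 13.

13 columns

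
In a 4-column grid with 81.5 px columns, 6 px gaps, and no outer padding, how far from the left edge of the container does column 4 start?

Each column+gutter stride is 87.5 px; with no margin, 3 of them is 262.5 px.

262.5 px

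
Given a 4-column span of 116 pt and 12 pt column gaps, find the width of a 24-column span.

756 pt

4c + 3·12 = 116 → 4c = 80 → c = 20 pt.
24-column span = 24·20 + 23·12 = 756 pt.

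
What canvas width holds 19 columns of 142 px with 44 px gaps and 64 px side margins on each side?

Total width: 2·64 + 19·142 + 18·44 = 3618 px.

3618 px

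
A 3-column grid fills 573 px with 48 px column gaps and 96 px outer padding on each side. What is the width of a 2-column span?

Subtract both margins: 573 − 2·96 = 381 px.
3 columns + 2 column gaps: 3c + 2·48 = 381.
3c = 381 − 96 = 285, so c = 95 px.
2 columns plus 1 column gap: 190 + 48 = 238 px.

238 px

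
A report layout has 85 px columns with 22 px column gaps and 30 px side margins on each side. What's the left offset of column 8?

Before column 8: the margin + 7 columns + 7 column gaps.
Offset = 30 + 7·(85 + 22) = 30 + 749 = 779 px.

779 px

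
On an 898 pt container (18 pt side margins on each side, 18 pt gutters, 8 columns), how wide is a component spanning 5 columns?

532 pt

Inside the margins: 898 − 36 = 862 pt.
8c + 7·18 = 862 → 8c = 736 → c = 92 pt.
Span of 5: 5·92 + 4·18 = 460 + 72 = 532 pt.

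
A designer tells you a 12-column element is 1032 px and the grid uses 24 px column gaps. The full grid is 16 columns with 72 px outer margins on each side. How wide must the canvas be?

12 columns + 11 column gaps: 12c + 11·24 = 1032.
12c = 1032 − 264 = 768, so c = 64 px.
Adding margins, columns and gutters: 144 + 1024 + 360 = 1528 px.

1528 px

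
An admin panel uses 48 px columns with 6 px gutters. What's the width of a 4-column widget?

Span of 4: 4·48 + 3·6 = 192 + 18 = 210 px.

210 px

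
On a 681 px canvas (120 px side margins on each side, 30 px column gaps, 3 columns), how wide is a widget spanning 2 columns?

Take off 240 px of margins, leaving 441 px.
3 columns + 2 column gaps: 3c + 2·30 = 441.
3c = 441 − 60 = 381, so c = 127 px.
2 columns plus 1 column gap: 254 + 30 = 284 px.

284 px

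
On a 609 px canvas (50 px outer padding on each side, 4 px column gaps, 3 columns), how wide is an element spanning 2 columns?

Subtract both margins: 609 − 2·50 = 509 px.
3c + 2·4 = 509 → 3c = 501 → c = 167 px.
2-column span = 2·167 + 1·4 = 338 px.

338 px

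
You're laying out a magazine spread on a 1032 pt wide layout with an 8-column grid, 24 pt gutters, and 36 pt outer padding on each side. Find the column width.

99 pt

Take off 72 pt of margins, leaving 960 pt.
8 columns + 7 gutters: 8c + 7·24 = 960.
8c = 960 − 168 = 792, so c = 99 pt.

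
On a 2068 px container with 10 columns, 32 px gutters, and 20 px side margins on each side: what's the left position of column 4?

638 px

Inside the margins: 2068 − 40 = 2028 px.
10 columns + 9 gutters: 10c + 9·32 = 2028.
10c = 2028 − 288 = 1740, so c = 174 px.
Before column 4: the margin + 3 columns + 3 gutters.
Offset = 20 + 3·(174 + 32) = 20 + 618 = 638 px.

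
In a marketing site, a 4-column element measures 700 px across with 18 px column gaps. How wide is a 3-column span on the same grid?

520.5 px

4 columns + 3 column gaps: 4c + 3·18 = 700.
4c = 700 − 54 = 646, so c = 161.5 px.
Span of 3: 3·161.5 + 2·18 = 484.5 + 36 = 520.5 px.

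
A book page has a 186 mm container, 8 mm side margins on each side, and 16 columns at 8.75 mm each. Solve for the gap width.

Subtract both margins: 186 − 2·8 = 170 mm.
16 columns take 16·8.75 = 140 mm; remaining 30 splits into 15 gaps.
g = 30 / 15 = 2 mm.

2 mm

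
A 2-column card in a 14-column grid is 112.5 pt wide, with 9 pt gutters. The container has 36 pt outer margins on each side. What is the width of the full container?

112.5 − 1·9 = 103.5; ÷2 gives c = 51.75 pt.
Total width: 2·36 + 14·51.75 + 13·9 = 913.5 pt.

913.5 pt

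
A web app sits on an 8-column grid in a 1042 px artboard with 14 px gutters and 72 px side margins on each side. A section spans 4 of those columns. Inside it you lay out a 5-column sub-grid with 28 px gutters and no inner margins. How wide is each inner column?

Inside the margins: 1042 − 144 = 898 px.
8c + 7·14 = 898 → 8c = 800 → c = 100 px.
Span of 4: 4·100 + 3·14 = 400 + 42 = 442 px.
5 columns + 4 gutters: 5d + 4·28 = 442.
5d = 442 − 112 = 330, so d = 66 px.

66 px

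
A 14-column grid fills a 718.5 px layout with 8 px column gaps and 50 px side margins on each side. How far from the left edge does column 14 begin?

631.75 px

Inside the margins: 718.5 − 100 = 618.5 px.
14c + 13·8 = 618.5 → 14c = 514.5 → c = 36.75 px.
Each column+gutter stride is 44.75 px; 13 of them past the 50 px margin is 50 + 581.75 = 631.75 px.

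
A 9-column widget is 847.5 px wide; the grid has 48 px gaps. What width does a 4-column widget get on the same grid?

9 columns + 8 gaps: 9c + 8·48 = 847.5.
9c = 847.5 − 384 = 463.5, so c = 51.5 px.
4-column span = 4·51.5 + 3·48 = 350 px.

350 px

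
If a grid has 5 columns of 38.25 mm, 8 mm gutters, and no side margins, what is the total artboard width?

Artboard = 5·38.25 + 4·8 = 191.25 + 32 = 223.25 mm.

223.25 mm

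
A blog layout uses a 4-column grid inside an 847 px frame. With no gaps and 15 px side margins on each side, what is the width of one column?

Take off 30 px of margins, leaving 817 px.
With no gaps, each column is 817/4 = 204.25 px.

204.25 px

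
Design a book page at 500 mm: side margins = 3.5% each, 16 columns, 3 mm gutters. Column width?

26.25 mm

Each margin = 3.5% of 500 = 17.5 mm; content = 500 − 2·17.5 = 465 mm.
16 columns + 15 gutters: 16c + 15·3 = 465.
16c = 465 − 45 = 420, so c = 26.25 mm.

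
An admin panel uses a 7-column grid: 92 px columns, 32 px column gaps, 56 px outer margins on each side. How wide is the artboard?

948 px

Adding margins, columns and gutters: 112 + 644 + 192 = 948 px.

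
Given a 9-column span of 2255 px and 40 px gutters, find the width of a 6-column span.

1490 px

Subtracting 8 gutters of 40 leaves 1935 for 9 columns, so c = 215 px.
6 columns plus 5 gutters: 1290 + 200 = 1490 px.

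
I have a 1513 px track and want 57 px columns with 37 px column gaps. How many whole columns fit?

Each extra column adds 57 + 37 = 94 px.
(1513 + 37) / 94 = 16.49, so 16 columns fit.

16 columns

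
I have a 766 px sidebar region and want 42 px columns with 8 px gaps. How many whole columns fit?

15 columns

Each extra column adds 42 + 8 = 50 px.
(766 + 8) / 50 = 15.48, so 15 columns fit.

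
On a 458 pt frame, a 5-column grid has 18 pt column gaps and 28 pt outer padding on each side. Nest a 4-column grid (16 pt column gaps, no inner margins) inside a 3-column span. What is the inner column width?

46.5 pt

Outer content = 458 − 2·28 = 402 pt.
Subtracting 4 column gaps of 18 leaves 330 for 5 columns, so c = 66 pt.
3 columns plus 2 column gaps: 198 + 36 = 234 pt.
4d + 3·16 = 234 → 4d = 186 → d = 46.5 pt.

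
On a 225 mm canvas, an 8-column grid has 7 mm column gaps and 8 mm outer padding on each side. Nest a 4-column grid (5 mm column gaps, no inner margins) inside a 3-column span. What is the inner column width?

Subtract both margins: 225 − 2·8 = 209 mm.
8 columns + 7 column gaps: 8c + 7·7 = 209.
8c = 209 − 49 = 160, so c = 20 mm.
3-column span = 3·20 + 2·7 = 74 mm.
74 − 3·5 = 59; ÷4 gives d = 14.75 mm.

14.75 mm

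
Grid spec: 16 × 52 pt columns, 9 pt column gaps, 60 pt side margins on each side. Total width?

Layout = 2·60 + 16·52 + 15·9 = 120 + 832 + 135 = 1087 pt.

1087 pt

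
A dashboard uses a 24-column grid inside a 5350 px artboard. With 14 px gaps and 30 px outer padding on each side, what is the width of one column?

Subtract both margins: 5350 − 2·30 = 5290 px.
24c + 23·14 = 5290 → 24c = 4968 → c = 207 px.

207 px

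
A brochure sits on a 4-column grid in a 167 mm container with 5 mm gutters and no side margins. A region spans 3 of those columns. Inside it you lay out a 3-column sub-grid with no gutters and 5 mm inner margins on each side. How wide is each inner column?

38 mm

Subtracting 3 gutters of 5 leaves 152 for 4 columns, so c = 38 mm.
3-column span = 3·38 + 2·5 = 124 mm.
Inner content = 124 − 2·5 = 114 mm.
With no gutters, each column is 114/3 = 38 mm.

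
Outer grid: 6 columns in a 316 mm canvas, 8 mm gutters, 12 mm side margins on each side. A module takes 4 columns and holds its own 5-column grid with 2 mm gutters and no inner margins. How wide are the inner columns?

Take off 24 mm of margins, leaving 292 mm.
292 − 5·8 = 252; ÷6 gives c = 42 mm.
Span of 4: 4·42 + 3·8 = 168 + 24 = 192 mm.
5d + 4·2 = 192 → 5d = 184 → d = 36.8 mm.

36.8 mm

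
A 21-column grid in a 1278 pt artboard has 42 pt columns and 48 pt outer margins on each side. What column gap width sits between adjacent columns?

15 pt

Subtract both margins: 1278 − 2·48 = 1182 pt.
21 columns take 21·42 = 882 pt; remaining 300 splits into 20 column gaps.
g = 300 / 20 = 15 pt.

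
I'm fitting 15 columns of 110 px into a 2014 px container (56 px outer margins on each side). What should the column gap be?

Subtract both margins: 2014 − 2·56 = 1902 px.
Columns use 1650 px, leaving 252 px across 14 column gaps = 18 px each.

18 px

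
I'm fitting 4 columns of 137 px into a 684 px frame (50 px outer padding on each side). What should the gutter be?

12 px

Subtract both margins: 684 − 2·50 = 584 px.
Columns use 548 px, leaving 36 px across 3 gutters = 12 px each.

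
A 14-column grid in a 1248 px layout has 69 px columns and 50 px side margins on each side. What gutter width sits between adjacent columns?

Content width = 1248 − 2·50 = 1148 px.
Columns use 966 px, leaving 182 px across 13 gutters = 14 px each.

14 px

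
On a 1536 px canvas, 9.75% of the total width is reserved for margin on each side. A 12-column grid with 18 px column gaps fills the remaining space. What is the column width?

1536 × (1 − 2·9.75%) = 1536 × 80.5% = 1236.48 px for the columns.
12c + 11·18 = 1236.48 → 12c = 1038.48 → c = 86.54 px.

86.54 px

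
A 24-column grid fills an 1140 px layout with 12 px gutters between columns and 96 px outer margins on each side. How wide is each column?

28 px

Take off 192 px of margins, leaving 948 px.
948 − 23·12 = 672; ÷24 gives c = 28 px.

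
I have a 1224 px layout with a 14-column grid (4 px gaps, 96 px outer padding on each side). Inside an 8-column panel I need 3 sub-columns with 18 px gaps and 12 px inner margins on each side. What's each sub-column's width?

Subtract both margins: 1224 − 2·96 = 1032 px.
Subtracting 13 gaps of 4 leaves 980 for 14 columns, so c = 70 px.
Span of 8: 8·70 + 7·4 = 560 + 28 = 588 px.
Inner content = 588 − 2·12 = 564 px.
3d + 2·18 = 564 → 3d = 528 → d = 176 px.

176 px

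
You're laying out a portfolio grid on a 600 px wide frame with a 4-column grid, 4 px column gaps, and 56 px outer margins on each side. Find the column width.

119 px

Inside the margins: 600 − 112 = 488 px.
Subtracting 3 column gaps of 4 leaves 476 for 4 columns, so c = 119 px.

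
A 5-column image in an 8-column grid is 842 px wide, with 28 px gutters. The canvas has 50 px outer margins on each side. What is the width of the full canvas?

5 columns + 4 gutters: 5c + 4·28 = 842.
5c = 842 − 112 = 730, so c = 146 px.
Canvas = 2·50 + 8·146 + 7·28 = 100 + 1168 + 196 = 1464 px.

1464 px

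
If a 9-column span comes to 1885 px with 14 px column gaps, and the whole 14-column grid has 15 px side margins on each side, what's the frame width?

1885 − 8·14 = 1773; ÷9 gives c = 197 px.
Frame = 2·15 + 14·197 + 13·14 = 30 + 2758 + 182 = 2970 px.

2970 px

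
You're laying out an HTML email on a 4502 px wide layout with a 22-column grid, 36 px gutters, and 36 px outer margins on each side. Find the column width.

Inside the margins: 4502 − 72 = 4430 px.
22c + 21·36 = 4430 → 22c = 3674 → c = 167 px.

167 px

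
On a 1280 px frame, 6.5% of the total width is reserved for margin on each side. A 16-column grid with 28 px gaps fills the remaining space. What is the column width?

1280 × (1 − 2·6.5%) = 1280 × 87% = 1113.6 px for the columns.
16 columns + 15 gaps: 16c + 15·28 = 1113.6.
16c = 1113.6 − 420 = 693.6, so c = 43.35 px.

43.35 px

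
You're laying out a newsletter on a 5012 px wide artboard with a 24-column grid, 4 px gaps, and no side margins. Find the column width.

5012 − 23·4 = 4920; ÷24 gives c = 205 px.

205 px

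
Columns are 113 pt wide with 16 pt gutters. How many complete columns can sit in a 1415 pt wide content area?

11 columns: 11·113 + 10·16 = 1403 pt ≤ 1415.
12 columns: 1532 pt > 1415. So 11.

11 columns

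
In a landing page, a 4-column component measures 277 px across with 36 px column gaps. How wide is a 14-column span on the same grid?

Subtracting 3 column gaps of 36 leaves 169 for 4 columns, so c = 42.25 px.
Span of 14: 14·42.25 + 13·36 = 591.5 + 468 = 1059.5 px.

1059.5 px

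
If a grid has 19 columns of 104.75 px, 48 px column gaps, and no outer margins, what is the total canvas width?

2854.25 px

Total width: 19·104.75 + 18·48 = 2854.25 px.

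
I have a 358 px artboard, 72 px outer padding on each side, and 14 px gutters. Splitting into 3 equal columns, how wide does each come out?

62 px

Inside the margins: 358 − 144 = 214 px.
Subtracting 2 gutters of 14 leaves 186 for 3 columns, so c = 62 px.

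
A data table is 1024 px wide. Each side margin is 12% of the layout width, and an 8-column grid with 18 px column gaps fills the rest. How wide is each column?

81.53 px

1024 × (1 − 2·12%) = 1024 × 76% = 778.24 px for the columns.
Subtracting 7 column gaps of 18 leaves 652.24 for 8 columns, so c = 81.53 px.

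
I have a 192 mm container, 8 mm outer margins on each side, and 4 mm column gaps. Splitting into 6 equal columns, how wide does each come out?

Subtract both margins: 192 − 2·8 = 176 mm.
6 columns + 5 column gaps: 6c + 5·4 = 176.
6c = 176 − 20 = 156, so c = 26 mm.

26 mm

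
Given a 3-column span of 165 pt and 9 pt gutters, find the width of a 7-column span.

397 pt

165 − 2·9 = 147; ÷3 gives c = 49 pt.
7-column span = 7·49 + 6·9 = 397 pt.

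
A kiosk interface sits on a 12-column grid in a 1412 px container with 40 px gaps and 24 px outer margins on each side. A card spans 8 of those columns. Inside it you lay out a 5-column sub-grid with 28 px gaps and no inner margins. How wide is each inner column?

156.8 px

Subtract both margins: 1412 − 2·24 = 1364 px.
12 columns + 11 gaps: 12c + 11·40 = 1364.
12c = 1364 − 440 = 924, so c = 77 px.
Span of 8: 8·77 + 7·40 = 616 + 280 = 896 px.
896 − 4·28 = 784; ÷5 gives d = 156.8 px.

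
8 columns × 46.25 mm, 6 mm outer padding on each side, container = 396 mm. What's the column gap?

Content width = 396 − 2·6 = 384 mm.
Columns use 370 mm, leaving 14 mm across 7 column gaps = 2 mm each.

2 mm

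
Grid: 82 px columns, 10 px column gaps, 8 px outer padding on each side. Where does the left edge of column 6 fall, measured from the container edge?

468 px

Before column 6: the margin + 5 columns + 5 column gaps.
Offset = 8 + 5·(82 + 10) = 8 + 460 = 468 px.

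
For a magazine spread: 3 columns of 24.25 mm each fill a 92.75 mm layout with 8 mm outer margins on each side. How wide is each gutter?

Take off 16 mm of margins, leaving 76.75 mm.
Columns use 72.75 mm, leaving 4 mm across 2 gutters = 2 mm each.

2 mm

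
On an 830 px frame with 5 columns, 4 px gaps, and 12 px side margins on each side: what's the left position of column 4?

Content = 830 − 2·12 = 806 px.
Subtracting 4 gaps of 4 leaves 790 for 5 columns, so c = 158 px.
Each column+gutter stride is 162 px; 3 of them past the 12 px margin is 12 + 486 = 498 px.

498 px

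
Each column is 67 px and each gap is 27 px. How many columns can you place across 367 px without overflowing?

4 columns

Each extra column adds 67 + 27 = 94 px.
(367 + 27) / 94 = 4.19, so 4 columns fit.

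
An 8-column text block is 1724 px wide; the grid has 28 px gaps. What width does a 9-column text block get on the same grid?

Subtracting 7 gaps of 28 leaves 1528 for 8 columns, so c = 191 px.
9 columns plus 8 gaps: 1719 + 224 = 1943 px.

1943 px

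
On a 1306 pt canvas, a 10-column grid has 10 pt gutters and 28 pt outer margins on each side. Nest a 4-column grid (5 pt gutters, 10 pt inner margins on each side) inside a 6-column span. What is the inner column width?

177.75 pt

Outer content = 1306 − 2·28 = 1250 pt.
10c + 9·10 = 1250 → 10c = 1160 → c = 116 pt.
6 columns plus 5 gutters: 696 + 50 = 746 pt.
Inner content = 746 − 2·10 = 726 pt.
4d + 3·5 = 726 → 4d = 711 → d = 177.75 pt.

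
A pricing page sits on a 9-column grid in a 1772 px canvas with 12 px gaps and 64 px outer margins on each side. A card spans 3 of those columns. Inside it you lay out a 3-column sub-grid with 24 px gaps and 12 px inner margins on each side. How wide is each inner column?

156 px

Outer content = 1772 − 2·64 = 1644 px.
9c + 8·12 = 1644 → 9c = 1548 → c = 172 px.
3-column span = 3·172 + 2·12 = 540 px.
Inner content = 540 − 2·12 = 516 px.
516 − 2·24 = 468; ÷3 gives d = 156 px.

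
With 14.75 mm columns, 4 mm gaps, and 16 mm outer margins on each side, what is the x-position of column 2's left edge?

34.75 mm

Before column 2: the margin + 1 column + 1 gap.
Offset = 16 + 1·(14.75 + 4) = 16 + 18.75 = 34.75 mm.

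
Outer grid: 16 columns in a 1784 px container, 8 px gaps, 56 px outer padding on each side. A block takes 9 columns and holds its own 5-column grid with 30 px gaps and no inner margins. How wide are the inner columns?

163.4 px

Inside the margins: 1784 − 112 = 1672 px.
Subtracting 15 gaps of 8 leaves 1552 for 16 columns, so c = 97 px.
Span of 9: 9·97 + 8·8 = 873 + 64 = 937 px.
Subtracting 4 gaps of 30 leaves 817 for 5 columns, so d = 163.4 px.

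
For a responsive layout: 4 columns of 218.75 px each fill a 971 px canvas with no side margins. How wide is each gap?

4·218.75 + 3g = 971 → 3g = 96 → g = 32 px.

32 px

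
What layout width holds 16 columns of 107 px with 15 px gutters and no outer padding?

1937 px

Layout = 16·107 + 15·15 = 1712 + 225 = 1937 px.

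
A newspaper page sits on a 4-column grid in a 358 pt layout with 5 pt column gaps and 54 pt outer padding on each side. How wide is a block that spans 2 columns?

Subtract both margins: 358 − 2·54 = 250 pt.
250 − 3·5 = 235; ÷4 gives c = 58.75 pt.
2-column span = 2·58.75 + 1·5 = 122.5 pt.

122.5 pt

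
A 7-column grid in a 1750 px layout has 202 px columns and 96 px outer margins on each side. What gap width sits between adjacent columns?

24 px

Inside the margins: 1750 − 192 = 1558 px.
Columns use 1414 px, leaving 144 px across 6 gaps = 24 px each.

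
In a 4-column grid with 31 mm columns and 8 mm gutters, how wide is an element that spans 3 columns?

Span of 3: 3·31 + 2·8 = 93 + 16 = 109 mm.

109 mm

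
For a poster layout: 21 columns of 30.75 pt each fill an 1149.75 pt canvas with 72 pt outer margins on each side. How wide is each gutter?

18 pt

Content width = 1149.75 − 2·72 = 1005.75 pt.
21·30.75 + 20g = 1005.75 → 20g = 360 → g = 18 pt.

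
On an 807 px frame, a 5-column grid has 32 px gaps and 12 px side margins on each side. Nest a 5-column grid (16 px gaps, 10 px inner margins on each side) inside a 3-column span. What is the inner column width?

Take off 24 px of margins, leaving 783 px.
783 − 4·32 = 655; ÷5 gives c = 131 px.
3-column span = 3·131 + 2·32 = 457 px.
Inner content = 457 − 2·10 = 437 px.
5d + 4·16 = 437 → 5d = 373 → d = 74.6 px.

74.6 px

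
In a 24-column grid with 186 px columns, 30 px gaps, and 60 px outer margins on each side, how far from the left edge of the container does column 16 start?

Each column+gutter stride is 216 px; 15 of them past the 60 px margin is 60 + 3240 = 3300 px.

3300 px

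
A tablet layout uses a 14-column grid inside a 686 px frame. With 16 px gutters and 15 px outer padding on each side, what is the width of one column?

32 px

Take off 30 px of margins, leaving 656 px.
14 columns + 13 gutters: 14c + 13·16 = 656.
14c = 656 − 208 = 448, so c = 32 px.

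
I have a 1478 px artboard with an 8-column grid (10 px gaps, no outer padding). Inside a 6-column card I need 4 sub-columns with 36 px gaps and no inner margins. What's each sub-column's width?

249.5 px

8c + 7·10 = 1478 → 8c = 1408 → c = 176 px.
Span of 6: 6·176 + 5·10 = 1056 + 50 = 1106 px.
4d + 3·36 = 1106 → 4d = 998 → d = 249.5 px.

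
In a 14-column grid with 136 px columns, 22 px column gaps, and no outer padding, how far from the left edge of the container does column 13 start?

Each column+gutter stride is 158 px; with no margin, 12 of them is 1896 px.

1896 px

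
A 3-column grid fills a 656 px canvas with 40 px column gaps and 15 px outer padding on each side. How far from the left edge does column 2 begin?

Content = 656 − 2·15 = 626 px.
3 columns + 2 column gaps: 3c + 2·40 = 626.
3c = 626 − 80 = 546, so c = 182 px.
Column 2 starts at margin + 1·(column + gutter) = 15 + 1·222 = 237 px.

237 px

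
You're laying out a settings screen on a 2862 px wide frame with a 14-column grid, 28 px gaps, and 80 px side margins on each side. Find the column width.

167 px

Take off 160 px of margins, leaving 2702 px.
14c + 13·28 = 2702 → 14c = 2338 → c = 167 px.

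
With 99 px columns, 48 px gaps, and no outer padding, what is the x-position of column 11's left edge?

Each column+gutter stride is 147 px; with no margin, 10 of them is 1470 px.

1470 px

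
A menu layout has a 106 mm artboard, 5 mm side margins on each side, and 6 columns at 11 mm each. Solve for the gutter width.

6 mm

Content width = 106 − 2·5 = 96 mm.
Columns use 66 mm, leaving 30 mm across 5 gutters = 6 mm each.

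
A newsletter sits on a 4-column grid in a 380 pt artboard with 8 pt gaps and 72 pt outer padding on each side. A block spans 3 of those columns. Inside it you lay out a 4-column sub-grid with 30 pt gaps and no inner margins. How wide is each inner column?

Subtract both margins: 380 − 2·72 = 236 pt.
4 columns + 3 gaps: 4c + 3·8 = 236.
4c = 236 − 24 = 212, so c = 53 pt.
3 columns plus 2 gaps: 159 + 16 = 175 pt.
4d + 3·30 = 175 → 4d = 85 → d = 21.25 pt.

21.25 pt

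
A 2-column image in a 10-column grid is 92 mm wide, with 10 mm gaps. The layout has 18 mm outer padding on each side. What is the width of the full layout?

536 mm

2c + 1·10 = 92 → 2c = 82 → c = 41 mm.
Layout = 2·18 + 10·41 + 9·10 = 36 + 410 + 90 = 536 mm.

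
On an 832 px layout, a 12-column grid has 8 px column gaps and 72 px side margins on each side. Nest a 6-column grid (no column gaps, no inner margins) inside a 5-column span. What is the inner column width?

Inside the margins: 832 − 144 = 688 px.
Subtracting 11 column gaps of 8 leaves 600 for 12 columns, so c = 50 px.
5-column span = 5·50 + 4·8 = 282 px.
With no column gaps, each column is 282/6 = 47 px.

47 px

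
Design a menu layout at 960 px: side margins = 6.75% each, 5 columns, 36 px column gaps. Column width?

Each margin = 6.75% of 960 = 64.8 px; content = 960 − 2·64.8 = 830.4 px.
5 columns + 4 column gaps: 5c + 4·36 = 830.4.
5c = 830.4 − 144 = 686.4, so c = 137.28 px.

137.28 px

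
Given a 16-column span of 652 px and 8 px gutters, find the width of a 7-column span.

652 − 15·8 = 532; ÷16 gives c = 33.25 px.
7-column span = 7·33.25 + 6·8 = 280.75 px.

280.75 px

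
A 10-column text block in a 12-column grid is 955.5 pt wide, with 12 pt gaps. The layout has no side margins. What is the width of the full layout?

10c + 9·12 = 955.5 → 10c = 847.5 → c = 84.75 pt.
Summing: 1017 + 132 = 1149 pt.

1149 pt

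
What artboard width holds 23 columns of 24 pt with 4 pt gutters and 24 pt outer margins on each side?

Adding margins, columns and gutters: 48 + 552 + 88 = 688 pt.

688 pt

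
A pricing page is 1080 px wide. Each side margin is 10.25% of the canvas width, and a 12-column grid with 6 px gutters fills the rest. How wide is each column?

66.05 px

Margins: 10.25% × 1080 = 110.7 px each, so content = 1080 − 221.4 = 858.6 px.
858.6 − 11·6 = 792.6; ÷12 gives c = 66.05 px.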